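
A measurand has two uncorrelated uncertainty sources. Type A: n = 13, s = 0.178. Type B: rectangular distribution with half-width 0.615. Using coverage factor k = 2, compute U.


u_A = s / sqrt(n) = 0.178 / sqrt(13) = 0.049368317
u_B = half_width / sqrt(3) = 0.615 / sqrt(3) = 0.35507042
uc = sqrt(u_A^2 + u_B^2) = sqrt(0.049368317^2 + 0.35507042^2) = 0.35848603
U = k * uc = 2 * 0.35848603
U = 0.7170

0.7170


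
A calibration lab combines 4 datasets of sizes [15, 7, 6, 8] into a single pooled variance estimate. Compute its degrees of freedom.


nu = sum_i (n_i - 1)
nu = ((15 - 1) + (7 - 1) + (6 - 1) + (8 - 1))
nu = 14 + 6 + 5 + 7
nu = 32

32


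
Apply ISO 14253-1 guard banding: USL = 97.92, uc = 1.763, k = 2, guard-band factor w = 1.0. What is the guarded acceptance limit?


U = k * uc = 2 * 1.763 = 3.526
guard band g = w * U = 1.0 * 3.526 = 3.526
AL = USL - g = 97.92 - 3.526
AL = 94.3940

94.3940


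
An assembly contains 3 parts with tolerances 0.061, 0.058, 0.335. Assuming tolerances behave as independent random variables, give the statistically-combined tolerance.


RSS = sqrt(0.061^2 + 0.058^2 + 0.335^2)
= sqrt(0.11931)
= 0.3454

0.3454


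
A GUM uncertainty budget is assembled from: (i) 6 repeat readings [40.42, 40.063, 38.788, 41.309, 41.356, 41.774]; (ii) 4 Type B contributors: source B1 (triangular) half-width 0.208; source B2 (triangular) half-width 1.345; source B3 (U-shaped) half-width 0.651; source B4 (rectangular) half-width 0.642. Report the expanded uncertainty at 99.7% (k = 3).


mean = (40.42 + 40.063 + 38.788 + 41.309 + 41.356 + 41.774) / 6 = 40.61833333
s = sqrt(sum((x - mean)^2)/(n-1)) = 1.1004171
u_A = s / sqrt(n) = 1.1004171 / sqrt(6) = 0.4492434
u_B1 = 0.208 / sqrt(6) = 0.084915644
u_B2 = 1.345 / sqrt(6) = 0.54909395
u_B3 = 0.651 / sqrt(2) = 0.46032651
u_B4 = 0.642 / sqrt(3) = 0.37065887
uc = sqrt(0.4492434^2 + 0.084915644^2 + 0.54909395^2 + 0.46032651^2 + 0.37065887^2) = 0.92726639
U = k * uc = 3 * 0.92726639
U = 2.7818

2.7818


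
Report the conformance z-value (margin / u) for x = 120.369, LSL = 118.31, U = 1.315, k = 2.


u = U / k = 1.315 / 2 = 0.6575
margin = |LSL - x| = |118.31 - 120.369| = 2.059
z = margin / u = 2.059 / 0.6575
z = 3.1316

3.1316


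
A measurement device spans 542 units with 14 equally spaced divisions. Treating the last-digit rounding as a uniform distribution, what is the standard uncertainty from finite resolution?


resolution = range / divisions
resolution = 542 / 14 = 38.714286
u_res = resolution / (2*sqrt(3))
u_res = 38.714286 / 3.4641016
u_res = 11.1759

11.1759


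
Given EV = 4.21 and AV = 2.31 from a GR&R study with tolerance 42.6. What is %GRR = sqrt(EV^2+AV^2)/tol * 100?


GRR = sqrt(EV^2 + AV^2) = sqrt(4.21^2 + 2.31^2) = 4.8021037
%GRR = GRR / tol * 100 = 4.8021037 / 42.6 * 100
%GRR = 11.2725

11.2725


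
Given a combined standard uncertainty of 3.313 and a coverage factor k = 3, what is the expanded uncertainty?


U = k * uc
U = 3 * 3.313
U = 9.9390

9.9390


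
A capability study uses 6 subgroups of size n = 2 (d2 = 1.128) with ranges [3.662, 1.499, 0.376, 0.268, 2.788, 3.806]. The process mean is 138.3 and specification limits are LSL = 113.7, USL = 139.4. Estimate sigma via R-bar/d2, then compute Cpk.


R_bar = (3.662 + 1.499 + 0.376 + 0.268 + 2.788 + 3.806) / 6 = 2.0665
sigma = R_bar / d2 = 2.0665 / 1.128 = 1.8320035
Cp = (USL - LSL)/(6*sigma) = (139.4 - 113.7)/(6*1.8320035) = 2.3381
Cpu = (139.4 - 138.3)/(3*1.8320035) = 0.2001
Cpl = (138.3 - 113.7)/(3*1.8320035) = 4.4760
Cpk = min(Cpu, Cpl) = 0.2001

0.2001


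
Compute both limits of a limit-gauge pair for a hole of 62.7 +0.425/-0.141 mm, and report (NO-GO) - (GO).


GO = nominal - lower_tol (smallest hole = maximum material condition)
GO = 62.7 - 0.141 = 62.559
NO-GO = nominal + upper_tol (largest hole = least material condition)
NO-GO = 62.7 + 0.425 = 63.125
spread = NO-GO - GO = 63.125 - 62.559 = 0.5660

0.5660


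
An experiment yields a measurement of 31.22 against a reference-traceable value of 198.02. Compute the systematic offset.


Systematic error = measured - true
= 31.22 - 198.02
= -166.8000

-166.8000


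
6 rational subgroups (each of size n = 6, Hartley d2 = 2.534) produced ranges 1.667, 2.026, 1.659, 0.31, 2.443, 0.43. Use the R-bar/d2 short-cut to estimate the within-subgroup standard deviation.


R_bar = (1.667 + 2.026 + 1.659 + 0.31 + 2.443 + 0.43) / 6
R_bar = 8.535 / 6 = 1.4225
sigma_hat = R_bar / d2 = 1.4225 / 2.534 = 0.5614

0.5614


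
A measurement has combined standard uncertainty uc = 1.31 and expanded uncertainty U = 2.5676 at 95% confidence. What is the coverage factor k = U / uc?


k = U / uc
k = 2.5676 / 1.31
k = 1.96

1.96


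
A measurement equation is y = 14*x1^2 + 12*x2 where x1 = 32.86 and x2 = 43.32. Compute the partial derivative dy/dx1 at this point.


y = 14*x1^2 + 12*x2
dy/dx1 = 2*14*x1
Evaluate at x1 = 32.86: c1 = 28 * 32.86
c1 = 920.0800

920.0800


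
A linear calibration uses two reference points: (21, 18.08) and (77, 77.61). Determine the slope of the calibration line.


slope = (y2 - y1) / (x2 - x1)
= (77.61 - 18.08) / (77 - 21)
= 59.5300 / 56
= 1.0630

1.0630


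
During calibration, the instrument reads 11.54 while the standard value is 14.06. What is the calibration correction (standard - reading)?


Correction = standard - reading
= 14.06 - 11.54
= 2.5200

2.5200


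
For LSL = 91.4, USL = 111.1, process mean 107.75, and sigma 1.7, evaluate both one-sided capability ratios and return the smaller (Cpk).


Cpu = (USL - mean) / (3*sigma) = (111.1 - 107.75) / (3*1.7) = 0.6569
Cpl = (mean - LSL) / (3*sigma) = (107.75 - 91.4) / (3*1.7) = 3.2059
Cpk = min(Cpu, Cpl) = 0.6569

0.6569


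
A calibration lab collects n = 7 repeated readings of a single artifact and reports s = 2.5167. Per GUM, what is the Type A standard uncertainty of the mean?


u_A = s / sqrt(n)
u_A = 2.5167 / sqrt(7)
u_A = 2.5167 / 2.6457513
u_A = 0.9512

0.9512


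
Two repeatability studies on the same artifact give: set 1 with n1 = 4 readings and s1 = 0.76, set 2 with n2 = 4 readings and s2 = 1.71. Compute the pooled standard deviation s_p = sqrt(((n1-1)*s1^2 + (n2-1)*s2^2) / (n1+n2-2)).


s_p = sqrt(((n1-1)*s1^2 + (n2-1)*s2^2) / (n1+n2-2))
numerator = (4-1)*0.76^2 + (4-1)*1.71^2 = 1.7328 + 8.7723 = 10.5051
denominator = 4 + 4 - 2 = 6
s_p^2 = 10.5051 / 6 = 1.75085
s_p = sqrt(1.75085) = 1.3232

1.3232


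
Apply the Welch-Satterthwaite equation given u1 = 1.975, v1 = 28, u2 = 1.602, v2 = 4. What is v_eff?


uc = sqrt(u1^2 + u2^2) = sqrt(1.975^2 + 1.602^2) = 2.5430354
v_eff = uc^4 / (u1^4/v1 + u2^4/v2)
= 2.5430354^4 / (1.975^4/28 + 1.602^4/4)
= 41.822465 / 2.1899958
v_eff = 19.0971

19.0971


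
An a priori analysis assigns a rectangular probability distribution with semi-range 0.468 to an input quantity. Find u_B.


u_B = half_width / sqrt(3)
u_B = 0.468 / 1.7320508
u_B = 0.2702

0.2702


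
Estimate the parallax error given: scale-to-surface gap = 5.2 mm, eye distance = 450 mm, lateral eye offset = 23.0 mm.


error = h * offset / d
= 5.2 * 23.0 / 450
= 0.2658

0.2658


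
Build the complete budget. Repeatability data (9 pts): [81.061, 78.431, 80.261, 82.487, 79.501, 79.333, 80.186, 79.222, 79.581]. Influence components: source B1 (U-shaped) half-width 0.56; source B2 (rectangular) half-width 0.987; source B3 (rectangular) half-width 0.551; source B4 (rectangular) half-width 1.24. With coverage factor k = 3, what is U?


mean = (81.061 + 78.431 + 80.261 + 82.487 + 79.501 + 79.333 + 80.186 + 79.222 + 79.581) / 9 = 80.007
s = sqrt(sum((x - mean)^2)/(n-1)) = 1.1910952
u_A = s / sqrt(n) = 1.1910952 / sqrt(9) = 0.39703173
u_B1 = 0.56 / sqrt(2) = 0.3959798
u_B2 = 0.987 / sqrt(3) = 0.56984472
u_B3 = 0.551 / sqrt(3) = 0.31812
u_B4 = 1.24 / sqrt(3) = 0.71591433
uc = sqrt(0.39703173^2 + 0.3959798^2 + 0.56984472^2 + 0.31812^2 + 0.71591433^2) = 1.1193261
U = k * uc = 3 * 1.1193261
U = 3.3580

3.3580


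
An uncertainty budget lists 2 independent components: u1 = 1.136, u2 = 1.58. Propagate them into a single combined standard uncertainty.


uc = sqrt(1.136^2 + 1.58^2)
uc = sqrt(3.786896)
uc = 1.9460

1.9460


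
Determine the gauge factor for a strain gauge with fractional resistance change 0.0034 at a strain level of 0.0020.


GF = (dR/R) / epsilon
= 0.0034 / 0.0020
= 1.7000

1.7000


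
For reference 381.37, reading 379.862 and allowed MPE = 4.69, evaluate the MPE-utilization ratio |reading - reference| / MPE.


e = indication - reference = 379.862 - 381.37 = -1.5080
|e| = 1.5080
ratio = |e| / MPE = 1.5080 / 4.69
ratio = 0.3215

0.3215


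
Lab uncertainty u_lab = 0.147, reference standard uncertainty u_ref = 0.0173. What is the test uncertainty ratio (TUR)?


TUR = u_lab / u_ref
= 0.147 / 0.0173
= 8.4971

8.4971


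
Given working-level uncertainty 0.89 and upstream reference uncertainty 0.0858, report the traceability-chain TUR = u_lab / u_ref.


TUR = u_lab / u_ref
= 0.89 / 0.0858
= 10.3730

10.3730


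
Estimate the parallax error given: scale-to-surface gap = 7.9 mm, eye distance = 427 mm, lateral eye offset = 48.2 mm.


error = h * offset / d
= 7.9 * 48.2 / 427
= 0.8918

0.8918


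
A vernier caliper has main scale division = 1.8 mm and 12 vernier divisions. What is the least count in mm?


LC = MSD / n_div
= 1.8 / 12
= 0.1500

0.1500


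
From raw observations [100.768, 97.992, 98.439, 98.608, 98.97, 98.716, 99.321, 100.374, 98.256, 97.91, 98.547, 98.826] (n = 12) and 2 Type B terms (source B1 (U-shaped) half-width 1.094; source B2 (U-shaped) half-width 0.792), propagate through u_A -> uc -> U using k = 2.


mean = (100.768 + 97.992 + 98.439 + 98.608 + 98.97 + 98.716 + 99.321 + 100.374 + 98.256 + 97.91 + 98.547 + 98.826) / 12 = 98.89391667
s = sqrt(sum((x - mean)^2)/(n-1)) = 0.8803317
u_A = s / sqrt(n) = 0.8803317 / sqrt(12) = 0.25412987
u_B1 = 1.094 / sqrt(2) = 0.77357482
u_B2 = 0.792 / sqrt(2) = 0.56002857
uc = sqrt(0.25412987^2 + 0.77357482^2 + 0.56002857^2) = 0.98824693
U = k * uc = 2 * 0.98824693
U = 1.9765

1.9765


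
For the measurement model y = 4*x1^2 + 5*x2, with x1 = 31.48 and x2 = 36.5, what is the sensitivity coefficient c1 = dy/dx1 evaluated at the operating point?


y = 4*x1^2 + 5*x2
dy/dx1 = 2*4*x1
Evaluate at x1 = 31.48: c1 = 8 * 31.48
c1 = 251.8400

251.8400


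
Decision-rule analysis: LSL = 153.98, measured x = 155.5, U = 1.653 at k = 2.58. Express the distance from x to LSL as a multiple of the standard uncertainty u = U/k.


u = U / k = 1.653 / 2.58 = 0.64069767
margin = |LSL - x| = |153.98 - 155.5| = 1.52
z = margin / u = 1.52 / 0.64069767
z = 2.3724

2.3724


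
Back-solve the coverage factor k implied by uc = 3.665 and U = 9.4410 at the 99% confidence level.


k = U / uc
k = 9.4410 / 3.665
k = 2.576

2.576


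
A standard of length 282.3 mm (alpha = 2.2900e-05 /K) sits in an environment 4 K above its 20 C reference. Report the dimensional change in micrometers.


dL = L * alpha * dT
= 282.3 * 2.2900e-05 * 4
= 0.0258587 mm
dL_um = 0.0258587 * 1000 = 25.8587 um

25.8587


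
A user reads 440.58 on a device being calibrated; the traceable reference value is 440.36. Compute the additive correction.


Correction = standard - reading
= 440.36 - 440.58
= -0.2200

-0.2200


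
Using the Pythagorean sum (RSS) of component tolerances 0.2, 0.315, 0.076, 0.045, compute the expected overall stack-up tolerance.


RSS = sqrt(0.2^2 + 0.315^2 + 0.076^2 + 0.045^2)
= sqrt(0.147026)
= 0.3834

0.3834


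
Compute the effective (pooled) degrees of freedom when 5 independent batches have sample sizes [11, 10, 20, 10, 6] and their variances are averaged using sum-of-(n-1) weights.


nu = sum_i (n_i - 1)
nu = ((11 - 1) + (10 - 1) + (20 - 1) + (10 - 1) + (6 - 1))
nu = 10 + 9 + 19 + 9 + 5
nu = 52

52


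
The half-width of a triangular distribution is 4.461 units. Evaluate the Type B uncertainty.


u_B = half_width / sqrt(6)
u_B = 4.461 / 2.4494897
u_B = 1.8212

1.8212


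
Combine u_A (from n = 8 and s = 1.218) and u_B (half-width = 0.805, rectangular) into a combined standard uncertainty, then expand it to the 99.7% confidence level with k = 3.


u_A = s / sqrt(n) = 1.218 / sqrt(8) = 0.43062803
u_B = half_width / sqrt(3) = 0.805 / sqrt(3) = 0.46476697
uc = sqrt(u_A^2 + u_B^2) = sqrt(0.43062803^2 + 0.46476697^2) = 0.6335999
U = k * uc = 3 * 0.6335999
U = 1.9008

1.9008


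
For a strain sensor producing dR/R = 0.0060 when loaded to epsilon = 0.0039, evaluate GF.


GF = (dR/R) / epsilon
= 0.0060 / 0.0039
= 1.5385

1.5385


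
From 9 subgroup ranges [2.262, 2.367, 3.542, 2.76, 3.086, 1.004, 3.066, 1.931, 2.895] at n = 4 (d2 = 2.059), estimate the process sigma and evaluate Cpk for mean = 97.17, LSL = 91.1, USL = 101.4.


R_bar = (2.262 + 2.367 + 3.542 + 2.76 + 3.086 + 1.004 + 3.066 + 1.931 + 2.895) / 9 = 2.5458889
sigma = R_bar / d2 = 2.5458889 / 2.059 = 1.2364686
Cp = (USL - LSL)/(6*sigma) = (101.4 - 91.1)/(6*1.2364686) = 1.3884
Cpu = (101.4 - 97.17)/(3*1.2364686) = 1.1403
Cpl = (97.17 - 91.1)/(3*1.2364686) = 1.6364
Cpk = min(Cpu, Cpl) = 1.1403

1.1403


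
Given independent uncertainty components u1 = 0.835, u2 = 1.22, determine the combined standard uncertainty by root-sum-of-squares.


uc = sqrt(0.835^2 + 1.22^2)
uc = sqrt(2.185625)
uc = 1.4784

1.4784


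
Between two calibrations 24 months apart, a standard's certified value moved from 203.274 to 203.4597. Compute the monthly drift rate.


rate = (v2 - v1) / months
= (203.4597 - 203.274) / 24
= 0.1857 / 24
= 0.0077

0.0077


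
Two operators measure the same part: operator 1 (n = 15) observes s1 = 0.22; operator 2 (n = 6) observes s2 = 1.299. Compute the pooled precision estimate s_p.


s_p = sqrt(((n1-1)*s1^2 + (n2-1)*s2^2) / (n1+n2-2))
numerator = (15-1)*0.22^2 + (6-1)*1.299^2 = 0.6776 + 8.437005 = 9.114605
denominator = 15 + 6 - 2 = 19
s_p^2 = 9.114605 / 19 = 0.47971605
s_p = sqrt(0.47971605) = 0.6926

0.6926


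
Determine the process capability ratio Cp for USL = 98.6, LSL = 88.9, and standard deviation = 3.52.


Cp = (USL - LSL) / (6 * sigma)
= (98.6 - 88.9) / (6 * 3.52)
= 9.7000 / 21.1200
= 0.4593

0.4593


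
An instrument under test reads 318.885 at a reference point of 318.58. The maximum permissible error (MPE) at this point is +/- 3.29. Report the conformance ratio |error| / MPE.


e = indication - reference = 318.885 - 318.58 = 0.3050
|e| = 0.3050
ratio = |e| / MPE = 0.3050 / 3.29
ratio = 0.0927

0.0927


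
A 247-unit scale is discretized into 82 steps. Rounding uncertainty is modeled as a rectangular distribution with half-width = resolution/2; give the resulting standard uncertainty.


resolution = range / divisions
resolution = 247 / 82 = 3.0121951
u_res = resolution / (2*sqrt(3))
u_res = 3.0121951 / 3.4641016
u_res = 0.8695

0.8695


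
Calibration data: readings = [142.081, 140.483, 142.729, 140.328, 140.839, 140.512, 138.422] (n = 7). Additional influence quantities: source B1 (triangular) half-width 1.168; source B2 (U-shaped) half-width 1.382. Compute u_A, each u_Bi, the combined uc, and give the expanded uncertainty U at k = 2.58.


mean = (142.081 + 140.483 + 142.729 + 140.328 + 140.839 + 140.512 + 138.422) / 7 = 140.7705714
s = sqrt(sum((x - mean)^2)/(n-1)) = 1.3795266
u_A = s / sqrt(n) = 1.3795266 / sqrt(7) = 0.52141204
u_B1 = 1.168 / sqrt(6) = 0.476834
u_B2 = 1.382 / sqrt(2) = 0.97722157
uc = sqrt(0.52141204^2 + 0.476834^2 + 0.97722157^2) = 1.2059035
U = k * uc = 2.58 * 1.2059035
U = 3.1112

3.1112


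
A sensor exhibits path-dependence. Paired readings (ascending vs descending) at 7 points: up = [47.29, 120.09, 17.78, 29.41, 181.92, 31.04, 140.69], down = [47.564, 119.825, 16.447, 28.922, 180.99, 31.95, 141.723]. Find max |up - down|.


|47.29 - 47.564| = 0.2740
|120.09 - 119.825| = 0.2650
|17.78 - 16.447| = 1.3330
|29.41 - 28.922| = 0.4880
|181.92 - 180.99| = 0.9300
|31.04 - 31.95| = 0.9100
|140.69 - 141.723| = 1.0330
hysteresis = max(diffs) = 1.3330

1.3330


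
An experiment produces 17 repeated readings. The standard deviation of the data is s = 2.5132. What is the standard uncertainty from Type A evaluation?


u_A = s / sqrt(n)
u_A = 2.5132 / sqrt(17)
u_A = 2.5132 / 4.1231056
u_A = 0.6095

0.6095


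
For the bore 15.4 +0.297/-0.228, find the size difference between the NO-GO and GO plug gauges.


GO = nominal - lower_tol (smallest hole = maximum material condition)
GO = 15.4 - 0.228 = 15.172
NO-GO = nominal + upper_tol (largest hole = least material condition)
NO-GO = 15.4 + 0.297 = 15.697
spread = NO-GO - GO = 15.697 - 15.172 = 0.5250

0.5250


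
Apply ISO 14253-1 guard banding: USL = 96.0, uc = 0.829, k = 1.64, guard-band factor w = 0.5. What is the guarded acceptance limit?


U = k * uc = 1.64 * 0.829 = 1.35956
guard band g = w * U = 0.5 * 1.35956 = 0.67978
AL = USL - g = 96.0 - 0.67978
AL = 95.3202

95.3202


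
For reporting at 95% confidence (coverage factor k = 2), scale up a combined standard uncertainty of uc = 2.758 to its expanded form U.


U = k * uc
U = 2 * 2.758
U = 5.5160

5.5160


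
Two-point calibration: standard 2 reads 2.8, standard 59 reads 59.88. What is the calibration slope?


slope = (y2 - y1) / (x2 - x1)
= (59.88 - 2.8) / (59 - 2)
= 57.0800 / 57
= 1.0014

1.0014


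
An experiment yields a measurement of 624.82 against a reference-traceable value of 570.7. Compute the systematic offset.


Systematic error = measured - true
= 624.82 - 570.7
= 54.1200

54.1200


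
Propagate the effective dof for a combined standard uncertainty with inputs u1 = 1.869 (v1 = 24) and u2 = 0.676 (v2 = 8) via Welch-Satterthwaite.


uc = sqrt(u1^2 + u2^2) = sqrt(1.869^2 + 0.676^2) = 1.9874952
v_eff = uc^4 / (u1^4/v1 + u2^4/v2)
= 1.9874952^4 / (1.869^4/24 + 0.676^4/8)
= 15.603584 / 0.53452729
v_eff = 29.1914

29.1914


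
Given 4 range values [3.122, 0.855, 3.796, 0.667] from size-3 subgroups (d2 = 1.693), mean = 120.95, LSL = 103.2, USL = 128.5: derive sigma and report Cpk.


R_bar = (3.122 + 0.855 + 3.796 + 0.667) / 4 = 2.11
sigma = R_bar / d2 = 2.11 / 1.693 = 1.2463083
Cp = (USL - LSL)/(6*sigma) = (128.5 - 103.2)/(6*1.2463083) = 3.3833
Cpu = (128.5 - 120.95)/(3*1.2463083) = 2.0193
Cpl = (120.95 - 103.2)/(3*1.2463083) = 4.7474
Cpk = min(Cpu, Cpl) = 2.0193

2.0193


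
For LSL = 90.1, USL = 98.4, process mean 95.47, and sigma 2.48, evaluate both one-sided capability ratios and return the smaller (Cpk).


Cpu = (USL - mean) / (3*sigma) = (98.4 - 95.47) / (3*2.48) = 0.3938
Cpl = (mean - LSL) / (3*sigma) = (95.47 - 90.1) / (3*2.48) = 0.7218
Cpk = min(Cpu, Cpl) = 0.3938

0.3938


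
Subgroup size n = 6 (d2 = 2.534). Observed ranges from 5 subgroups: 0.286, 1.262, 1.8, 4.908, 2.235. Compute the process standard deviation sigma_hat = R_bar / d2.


R_bar = (0.286 + 1.262 + 1.8 + 4.908 + 2.235) / 5
R_bar = 10.491 / 5 = 2.0982
sigma_hat = R_bar / d2 = 2.0982 / 2.534 = 0.8280

0.8280


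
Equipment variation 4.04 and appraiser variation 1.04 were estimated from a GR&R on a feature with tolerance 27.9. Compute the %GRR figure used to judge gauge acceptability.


GRR = sqrt(EV^2 + AV^2) = sqrt(4.04^2 + 1.04^2) = 4.1717143
%GRR = GRR / tol * 100 = 4.1717143 / 27.9 * 100
%GRR = 14.9524

14.9524


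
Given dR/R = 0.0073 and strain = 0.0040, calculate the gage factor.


GF = (dR/R) / epsilon
= 0.0073 / 0.0040
= 1.8250

1.8250


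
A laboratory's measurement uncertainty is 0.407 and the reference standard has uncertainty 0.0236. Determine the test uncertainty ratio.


TUR = u_lab / u_ref
= 0.407 / 0.0236
= 17.2458

17.2458


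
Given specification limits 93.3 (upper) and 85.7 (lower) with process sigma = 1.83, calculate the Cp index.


Cp = (USL - LSL) / (6 * sigma)
= (93.3 - 85.7) / (6 * 1.83)
= 7.6000 / 10.9800
= 0.6922

0.6922


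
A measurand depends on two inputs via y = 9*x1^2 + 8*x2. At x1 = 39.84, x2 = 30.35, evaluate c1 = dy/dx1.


y = 9*x1^2 + 8*x2
dy/dx1 = 2*9*x1
Evaluate at x1 = 39.84: c1 = 18 * 39.84
c1 = 717.1200

717.1200


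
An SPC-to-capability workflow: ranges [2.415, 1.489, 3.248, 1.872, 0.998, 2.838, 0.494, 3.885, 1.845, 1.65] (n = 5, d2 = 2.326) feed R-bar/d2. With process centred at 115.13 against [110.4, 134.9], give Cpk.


R_bar = (2.415 + 1.489 + 3.248 + 1.872 + 0.998 + 2.838 + 0.494 + 3.885 + 1.845 + 1.65) / 10 = 2.0734
sigma = R_bar / d2 = 2.0734 / 2.326 = 0.89140155
Cp = (USL - LSL)/(6*sigma) = (134.9 - 110.4)/(6*0.89140155) = 4.5808
Cpu = (134.9 - 115.13)/(3*0.89140155) = 7.3929
Cpl = (115.13 - 110.4)/(3*0.89140155) = 1.7688
Cpk = min(Cpu, Cpl) = 1.7688

1.7688


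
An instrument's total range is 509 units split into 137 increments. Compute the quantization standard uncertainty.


resolution = range / divisions
resolution = 509 / 137 = 3.7153285
u_res = resolution / (2*sqrt(3))
u_res = 3.7153285 / 3.4641016
u_res = 1.0725

1.0725


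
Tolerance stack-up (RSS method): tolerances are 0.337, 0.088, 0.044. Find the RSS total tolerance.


RSS = sqrt(0.337^2 + 0.088^2 + 0.044^2)
= sqrt(0.123249)
= 0.3511

0.3511


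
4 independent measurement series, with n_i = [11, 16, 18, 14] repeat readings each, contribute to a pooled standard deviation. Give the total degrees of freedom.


nu = sum_i (n_i - 1)
nu = ((11 - 1) + (16 - 1) + (18 - 1) + (14 - 1))
nu = 10 + 15 + 17 + 13
nu = 55

55


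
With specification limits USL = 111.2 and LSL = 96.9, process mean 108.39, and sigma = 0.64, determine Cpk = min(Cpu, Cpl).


Cpu = (USL - mean) / (3*sigma) = (111.2 - 108.39) / (3*0.64) = 1.4635
Cpl = (mean - LSL) / (3*sigma) = (108.39 - 96.9) / (3*0.64) = 5.9844
Cpk = min(Cpu, Cpl) = 1.4635

1.4635


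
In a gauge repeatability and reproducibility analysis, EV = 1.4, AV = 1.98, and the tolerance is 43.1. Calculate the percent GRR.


GRR = sqrt(EV^2 + AV^2) = sqrt(1.4^2 + 1.98^2) = 2.4249536
%GRR = GRR / tol * 100 = 2.4249536 / 43.1 * 100
%GRR = 5.6263

5.6263


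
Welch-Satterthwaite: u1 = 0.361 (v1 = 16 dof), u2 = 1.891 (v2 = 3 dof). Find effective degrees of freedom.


uc = sqrt(u1^2 + u2^2) = sqrt(0.361^2 + 1.891^2) = 1.9251499
v_eff = uc^4 / (u1^4/v1 + u2^4/v2)
= 1.9251499^4 / (0.361^4/16 + 1.891^4/3)
= 13.735934 / 4.2633698
v_eff = 3.2218

3.2218


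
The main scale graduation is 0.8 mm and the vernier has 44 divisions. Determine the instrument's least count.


LC = MSD / n_div
= 0.8 / 44
= 0.0182

0.0182


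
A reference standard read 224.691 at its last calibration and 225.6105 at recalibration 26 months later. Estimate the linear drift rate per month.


rate = (v2 - v1) / months
= (225.6105 - 224.691) / 26
= 0.9195 / 26
= 0.0354

0.0354


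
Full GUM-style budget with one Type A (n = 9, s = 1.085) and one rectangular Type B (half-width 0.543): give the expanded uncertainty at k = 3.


u_A = s / sqrt(n) = 1.085 / sqrt(9) = 0.36166667
u_B = half_width / sqrt(3) = 0.543 / sqrt(3) = 0.3135012
uc = sqrt(u_A^2 + u_B^2) = sqrt(0.36166667^2 + 0.3135012^2) = 0.47862907
U = k * uc = 3 * 0.47862907
U = 1.4359

1.4359


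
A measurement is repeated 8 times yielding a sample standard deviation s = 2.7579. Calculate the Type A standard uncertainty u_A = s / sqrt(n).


u_A = s / sqrt(n)
u_A = 2.7579 / sqrt(8)
u_A = 2.7579 / 2.8284271
u_A = 0.9751

0.9751


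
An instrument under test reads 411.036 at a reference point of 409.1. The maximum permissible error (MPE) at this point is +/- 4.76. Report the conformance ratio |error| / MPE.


e = indication - reference = 411.036 - 409.1 = 1.9360
|e| = 1.9360
ratio = |e| / MPE = 1.9360 / 4.76
ratio = 0.4067

0.4067


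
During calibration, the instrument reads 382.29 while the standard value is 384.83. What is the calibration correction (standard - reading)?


Correction = standard - reading
= 384.83 - 382.29
= 2.5400

2.5400


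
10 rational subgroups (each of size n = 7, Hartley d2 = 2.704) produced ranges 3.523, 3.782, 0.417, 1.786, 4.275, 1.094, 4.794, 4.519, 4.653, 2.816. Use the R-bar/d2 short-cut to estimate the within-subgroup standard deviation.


R_bar = (3.523 + 3.782 + 0.417 + 1.786 + 4.275 + 1.094 + 4.794 + 4.519 + 4.653 + 2.816) / 10
R_bar = 31.659 / 10 = 3.1659
sigma_hat = R_bar / d2 = 3.1659 / 2.704 = 1.1708

1.1708


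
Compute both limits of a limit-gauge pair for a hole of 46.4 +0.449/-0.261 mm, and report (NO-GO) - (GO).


GO = nominal - lower_tol (smallest hole = maximum material condition)
GO = 46.4 - 0.261 = 46.139
NO-GO = nominal + upper_tol (largest hole = least material condition)
NO-GO = 46.4 + 0.449 = 46.849
spread = NO-GO - GO = 46.849 - 46.139 = 0.7100

0.7100


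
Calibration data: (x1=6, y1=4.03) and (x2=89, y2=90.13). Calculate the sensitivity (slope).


slope = (y2 - y1) / (x2 - x1)
= (90.13 - 4.03) / (89 - 6)
= 86.1000 / 83
= 1.0373

1.0373


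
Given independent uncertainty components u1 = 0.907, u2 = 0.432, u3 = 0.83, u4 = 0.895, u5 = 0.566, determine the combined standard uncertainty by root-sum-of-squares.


uc = sqrt(0.907^2 + 0.432^2 + 0.83^2 + 0.895^2 + 0.566^2)
uc = sqrt(2.819554)
uc = 1.6792

1.6792


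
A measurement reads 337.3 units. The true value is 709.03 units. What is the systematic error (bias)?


Systematic error = measured - true
= 337.3 - 709.03
= -371.7300

-371.7300


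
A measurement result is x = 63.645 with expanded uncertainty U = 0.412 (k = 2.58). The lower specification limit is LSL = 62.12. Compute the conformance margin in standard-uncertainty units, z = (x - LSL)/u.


u = U / k = 0.412 / 2.58 = 0.15968992
margin = |LSL - x| = |62.12 - 63.645| = 1.525
z = margin / u = 1.525 / 0.15968992
z = 9.5498

9.5498


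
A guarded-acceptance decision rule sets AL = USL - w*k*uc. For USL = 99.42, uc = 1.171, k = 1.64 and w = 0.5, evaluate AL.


U = k * uc = 1.64 * 1.171 = 1.92044
guard band g = w * U = 0.5 * 1.92044 = 0.96022
AL = USL - g = 99.42 - 0.96022
AL = 98.4598

98.4598


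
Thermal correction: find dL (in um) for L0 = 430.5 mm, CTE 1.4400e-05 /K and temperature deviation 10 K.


dL = L * alpha * dT
= 430.5 * 1.4400e-05 * 10
= 0.0619920 mm
dL_um = 0.0619920 * 1000 = 61.9920 um

61.9920


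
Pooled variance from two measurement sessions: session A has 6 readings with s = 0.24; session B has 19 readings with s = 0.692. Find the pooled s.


s_p = sqrt(((n1-1)*s1^2 + (n2-1)*s2^2) / (n1+n2-2))
numerator = (6-1)*0.24^2 + (19-1)*0.692^2 = 0.288 + 8.619552 = 8.907552
denominator = 6 + 19 - 2 = 23
s_p^2 = 8.907552 / 23 = 0.38728487
s_p = sqrt(0.38728487) = 0.6223

0.6223


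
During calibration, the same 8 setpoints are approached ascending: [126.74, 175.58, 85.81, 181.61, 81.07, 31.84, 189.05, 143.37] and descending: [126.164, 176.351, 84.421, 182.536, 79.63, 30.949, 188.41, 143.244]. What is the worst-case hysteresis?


|126.74 - 126.164| = 0.5760
|175.58 - 176.351| = 0.7710
|85.81 - 84.421| = 1.3890
|181.61 - 182.536| = 0.9260
|81.07 - 79.63| = 1.4400
|31.84 - 30.949| = 0.8910
|189.05 - 188.41| = 0.6400
|143.37 - 143.244| = 0.1260
hysteresis = max(diffs) = 1.4400

1.4400


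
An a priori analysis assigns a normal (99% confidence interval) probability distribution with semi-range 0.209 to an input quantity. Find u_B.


u_B = half_width / 2.576
u_B = 0.209 / 2.576
u_B = 0.0811

0.0811


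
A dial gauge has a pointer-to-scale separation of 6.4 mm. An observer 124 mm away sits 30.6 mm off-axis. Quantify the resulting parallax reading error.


error = h * offset / d
= 6.4 * 30.6 / 124
= 1.5794

1.5794


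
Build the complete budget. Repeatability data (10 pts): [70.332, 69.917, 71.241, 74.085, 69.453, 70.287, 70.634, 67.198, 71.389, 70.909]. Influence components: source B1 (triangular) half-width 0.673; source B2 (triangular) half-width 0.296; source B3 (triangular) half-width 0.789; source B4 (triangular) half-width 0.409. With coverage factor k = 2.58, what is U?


mean = (70.332 + 69.917 + 71.241 + 74.085 + 69.453 + 70.287 + 70.634 + 67.198 + 71.389 + 70.909) / 10 = 70.5445
s = sqrt(sum((x - mean)^2)/(n-1)) = 1.7246564
u_A = s / sqrt(n) = 1.7246564 / sqrt(10) = 0.54538424
u_B1 = 0.673 / sqrt(6) = 0.2747511
u_B2 = 0.296 / sqrt(6) = 0.12084149
u_B3 = 0.789 / sqrt(6) = 0.3221079
u_B4 = 0.409 / sqrt(6) = 0.16697355
uc = sqrt(0.54538424^2 + 0.2747511^2 + 0.12084149^2 + 0.3221079^2 + 0.16697355^2) = 0.72053346
U = k * uc = 2.58 * 0.72053346
U = 1.8590

1.8590


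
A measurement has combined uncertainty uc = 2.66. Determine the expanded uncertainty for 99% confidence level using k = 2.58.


U = k * uc
U = 2.58 * 2.66
U = 6.8628

6.8628


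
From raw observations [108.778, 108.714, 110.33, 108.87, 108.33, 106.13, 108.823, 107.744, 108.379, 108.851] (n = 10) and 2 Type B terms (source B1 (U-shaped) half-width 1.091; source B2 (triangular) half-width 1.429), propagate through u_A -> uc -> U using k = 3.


mean = (108.778 + 108.714 + 110.33 + 108.87 + 108.33 + 106.13 + 108.823 + 107.744 + 108.379 + 108.851) / 10 = 108.4949
s = sqrt(sum((x - mean)^2)/(n-1)) = 1.0576771
u_A = s / sqrt(n) = 1.0576771 / sqrt(10) = 0.33446687
u_B1 = 1.091 / sqrt(2) = 0.7714535
u_B2 = 1.429 / sqrt(6) = 0.58338681
uc = sqrt(0.33446687^2 + 0.7714535^2 + 0.58338681^2) = 1.0234006
U = k * uc = 3 * 1.0234006
U = 3.0702

3.0702


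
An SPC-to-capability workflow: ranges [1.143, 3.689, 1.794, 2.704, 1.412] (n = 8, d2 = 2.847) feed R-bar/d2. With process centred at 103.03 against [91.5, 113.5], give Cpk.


R_bar = (1.143 + 3.689 + 1.794 + 2.704 + 1.412) / 5 = 2.1484
sigma = R_bar / d2 = 2.1484 / 2.847 = 0.7546189
Cp = (USL - LSL)/(6*sigma) = (113.5 - 91.5)/(6*0.7546189) = 4.8590
Cpu = (113.5 - 103.03)/(3*0.7546189) = 4.6249
Cpl = (103.03 - 91.5)/(3*0.7546189) = 5.0931
Cpk = min(Cpu, Cpl) = 4.6249

4.6249


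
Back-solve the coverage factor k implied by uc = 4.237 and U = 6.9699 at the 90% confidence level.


k = U / uc
k = 6.9699 / 4.237
k = 1.645

1.645


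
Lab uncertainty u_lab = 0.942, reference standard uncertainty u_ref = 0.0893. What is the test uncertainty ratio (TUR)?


TUR = u_lab / u_ref
= 0.942 / 0.0893
= 10.5487

10.5487


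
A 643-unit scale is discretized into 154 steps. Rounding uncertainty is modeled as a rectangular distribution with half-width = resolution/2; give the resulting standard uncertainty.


resolution = range / divisions
resolution = 643 / 154 = 4.1753247
u_res = resolution / (2*sqrt(3))
u_res = 4.1753247 / 3.4641016
u_res = 1.2053

1.2053


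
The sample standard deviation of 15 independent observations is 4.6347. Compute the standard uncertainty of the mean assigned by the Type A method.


u_A = s / sqrt(n)
u_A = 4.6347 / sqrt(15)
u_A = 4.6347 / 3.8729833
u_A = 1.1967

1.1967


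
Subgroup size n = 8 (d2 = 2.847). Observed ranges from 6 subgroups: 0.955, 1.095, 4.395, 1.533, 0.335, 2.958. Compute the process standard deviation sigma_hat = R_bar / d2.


R_bar = (0.955 + 1.095 + 4.395 + 1.533 + 0.335 + 2.958) / 6
R_bar = 11.271 / 6 = 1.8785
sigma_hat = R_bar / d2 = 1.8785 / 2.847 = 0.6598

0.6598


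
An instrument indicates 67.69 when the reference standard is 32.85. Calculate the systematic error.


Systematic error = measured - true
= 67.69 - 32.85
= 34.8400

34.8400


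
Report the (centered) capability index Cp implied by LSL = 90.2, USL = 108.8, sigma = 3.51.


Cp = (USL - LSL) / (6 * sigma)
= (108.8 - 90.2) / (6 * 3.51)
= 18.6000 / 21.0600
= 0.8832

0.8832


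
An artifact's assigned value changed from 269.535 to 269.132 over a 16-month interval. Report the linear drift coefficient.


rate = (v2 - v1) / months
= (269.132 - 269.535) / 16
= -0.4030 / 16
= -0.0252

-0.0252


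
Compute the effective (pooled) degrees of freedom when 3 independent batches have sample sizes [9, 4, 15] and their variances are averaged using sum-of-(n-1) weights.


nu = sum_i (n_i - 1)
nu = ((9 - 1) + (4 - 1) + (15 - 1))
nu = 8 + 3 + 14
nu = 25

25


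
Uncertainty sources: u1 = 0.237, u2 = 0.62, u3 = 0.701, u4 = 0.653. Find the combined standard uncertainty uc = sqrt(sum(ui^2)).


uc = sqrt(0.237^2 + 0.62^2 + 0.701^2 + 0.653^2)
uc = sqrt(1.358379)
uc = 1.1655

1.1655


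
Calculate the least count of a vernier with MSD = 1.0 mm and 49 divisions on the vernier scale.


LC = MSD / n_div
= 1.0 / 49
= 0.0204

0.0204


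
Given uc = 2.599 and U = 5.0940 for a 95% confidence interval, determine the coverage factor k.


k = U / uc
k = 5.0940 / 2.599
k = 1.96

1.96


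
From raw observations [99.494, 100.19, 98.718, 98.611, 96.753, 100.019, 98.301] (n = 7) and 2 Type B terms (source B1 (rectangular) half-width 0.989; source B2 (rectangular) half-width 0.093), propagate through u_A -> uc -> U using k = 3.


mean = (99.494 + 100.19 + 98.718 + 98.611 + 96.753 + 100.019 + 98.301) / 7 = 98.86942857
s = sqrt(sum((x - mean)^2)/(n-1)) = 1.1795204
u_A = s / sqrt(n) = 1.1795204 / sqrt(7) = 0.44581681
u_B1 = 0.989 / sqrt(3) = 0.57099942
u_B2 = 0.093 / sqrt(3) = 0.053693575
uc = sqrt(0.44581681^2 + 0.57099942^2 + 0.053693575^2) = 0.72641308
U = k * uc = 3 * 0.72641308
U = 2.1792

2.1792


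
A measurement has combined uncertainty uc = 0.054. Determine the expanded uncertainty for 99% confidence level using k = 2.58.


U = k * uc
U = 2.58 * 0.054
U = 0.1393

0.1393


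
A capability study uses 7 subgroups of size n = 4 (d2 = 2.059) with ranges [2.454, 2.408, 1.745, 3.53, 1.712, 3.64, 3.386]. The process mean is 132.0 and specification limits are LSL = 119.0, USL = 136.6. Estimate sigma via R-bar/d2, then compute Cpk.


R_bar = (2.454 + 2.408 + 1.745 + 3.53 + 1.712 + 3.64 + 3.386) / 7 = 2.6964286
sigma = R_bar / d2 = 2.6964286 / 2.059 = 1.3095816
Cp = (USL - LSL)/(6*sigma) = (136.6 - 119.0)/(6*1.3095816) = 2.2399
Cpu = (136.6 - 132.0)/(3*1.3095816) = 1.1709
Cpl = (132.0 - 119.0)/(3*1.3095816) = 3.3089
Cpk = min(Cpu, Cpl) = 1.1709

1.1709


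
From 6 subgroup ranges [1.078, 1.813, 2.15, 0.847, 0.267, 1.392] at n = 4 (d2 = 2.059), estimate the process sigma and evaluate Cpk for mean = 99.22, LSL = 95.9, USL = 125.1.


R_bar = (1.078 + 1.813 + 2.15 + 0.847 + 0.267 + 1.392) / 6 = 1.2578333
sigma = R_bar / d2 = 1.2578333 / 2.059 = 0.61089524
Cp = (USL - LSL)/(6*sigma) = (125.1 - 95.9)/(6*0.61089524) = 7.9665
Cpu = (125.1 - 99.22)/(3*0.61089524) = 14.1214
Cpl = (99.22 - 95.9)/(3*0.61089524) = 1.8115
Cpk = min(Cpu, Cpl) = 1.8115

1.8115


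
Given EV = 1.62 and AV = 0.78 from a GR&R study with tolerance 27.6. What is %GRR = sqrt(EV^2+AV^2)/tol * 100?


GRR = sqrt(EV^2 + AV^2) = sqrt(1.62^2 + 0.78^2) = 1.7979989
%GRR = GRR / tol * 100 = 1.7979989 / 27.6 * 100
%GRR = 6.5145

6.5145


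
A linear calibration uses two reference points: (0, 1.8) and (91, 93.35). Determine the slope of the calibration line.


slope = (y2 - y1) / (x2 - x1)
= (93.35 - 1.8) / (91 - 0)
= 91.5500 / 91
= 1.0060

1.0060


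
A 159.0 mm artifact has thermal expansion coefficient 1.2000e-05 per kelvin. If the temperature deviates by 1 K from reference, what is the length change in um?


dL = L * alpha * dT
= 159.0 * 1.2000e-05 * 1
= 0.0019080 mm
dL_um = 0.0019080 * 1000 = 1.9080 um

1.9080


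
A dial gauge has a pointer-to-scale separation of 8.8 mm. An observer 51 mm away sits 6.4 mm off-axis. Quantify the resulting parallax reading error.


error = h * offset / d
= 8.8 * 6.4 / 51
= 1.1043

1.1043


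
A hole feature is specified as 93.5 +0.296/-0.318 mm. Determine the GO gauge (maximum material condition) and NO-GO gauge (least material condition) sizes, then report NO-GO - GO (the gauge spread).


GO = nominal - lower_tol (smallest hole = maximum material condition)
GO = 93.5 - 0.318 = 93.182
NO-GO = nominal + upper_tol (largest hole = least material condition)
NO-GO = 93.5 + 0.296 = 93.796
spread = NO-GO - GO = 93.796 - 93.182 = 0.6140

0.6140


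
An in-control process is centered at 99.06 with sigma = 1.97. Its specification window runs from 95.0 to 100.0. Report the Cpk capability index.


Cpu = (USL - mean) / (3*sigma) = (100.0 - 99.06) / (3*1.97) = 0.1591
Cpl = (mean - LSL) / (3*sigma) = (99.06 - 95.0) / (3*1.97) = 0.6870
Cpk = min(Cpu, Cpl) = 0.1591

0.1591


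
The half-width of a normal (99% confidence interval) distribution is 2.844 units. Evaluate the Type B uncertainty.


u_B = half_width / 2.576
u_B = 2.844 / 2.576
u_B = 1.1040

1.1040


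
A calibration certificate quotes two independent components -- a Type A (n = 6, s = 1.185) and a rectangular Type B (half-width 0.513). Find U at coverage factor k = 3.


u_A = s / sqrt(n) = 1.185 / sqrt(6) = 0.48377422
u_B = half_width / sqrt(3) = 0.513 / sqrt(3) = 0.29618069
uc = sqrt(u_A^2 + u_B^2) = sqrt(0.48377422^2 + 0.29618069^2) = 0.56723936
U = k * uc = 3 * 0.56723936
U = 1.7017

1.7017


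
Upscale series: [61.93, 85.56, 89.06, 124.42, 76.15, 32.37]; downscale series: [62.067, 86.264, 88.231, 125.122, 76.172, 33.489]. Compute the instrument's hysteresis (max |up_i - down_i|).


|61.93 - 62.067| = 0.1370
|85.56 - 86.264| = 0.7040
|89.06 - 88.231| = 0.8290
|124.42 - 125.122| = 0.7020
|76.15 - 76.172| = 0.0220
|32.37 - 33.489| = 1.1190
hysteresis = max(diffs) = 1.1190

1.1190


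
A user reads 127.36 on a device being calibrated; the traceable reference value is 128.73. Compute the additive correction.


Correction = standard - reading
= 128.73 - 127.36
= 1.3700

1.3700


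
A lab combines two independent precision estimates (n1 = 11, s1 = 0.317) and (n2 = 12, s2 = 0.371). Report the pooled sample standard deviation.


s_p = sqrt(((n1-1)*s1^2 + (n2-1)*s2^2) / (n1+n2-2))
numerator = (11-1)*0.317^2 + (12-1)*0.371^2 = 1.00489 + 1.514051 = 2.518941
denominator = 11 + 12 - 2 = 21
s_p^2 = 2.518941 / 21 = 0.11994957
s_p = sqrt(0.11994957) = 0.3463

0.3463


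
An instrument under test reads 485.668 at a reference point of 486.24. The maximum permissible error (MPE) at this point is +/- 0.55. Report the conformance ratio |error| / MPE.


e = indication - reference = 485.668 - 486.24 = -0.5720
|e| = 0.5720
ratio = |e| / MPE = 0.5720 / 0.55
ratio = 1.0400

1.0400


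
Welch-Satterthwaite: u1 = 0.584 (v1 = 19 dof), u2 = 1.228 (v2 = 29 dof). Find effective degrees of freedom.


uc = sqrt(u1^2 + u2^2) = sqrt(0.584^2 + 1.228^2) = 1.3597941
v_eff = uc^4 / (u1^4/v1 + u2^4/v2)
= 1.3597941^4 / (0.584^4/19 + 1.228^4/29)
= 3.4189489 / 0.084536399
v_eff = 40.4435

40.4435


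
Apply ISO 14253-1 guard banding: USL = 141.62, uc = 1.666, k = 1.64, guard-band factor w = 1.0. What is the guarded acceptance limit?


U = k * uc = 1.64 * 1.666 = 2.73224
guard band g = w * U = 1.0 * 2.73224 = 2.73224
AL = USL - g = 141.62 - 2.73224
AL = 138.8878

138.8878


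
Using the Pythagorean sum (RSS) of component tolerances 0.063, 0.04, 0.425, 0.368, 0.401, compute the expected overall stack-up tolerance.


RSS = sqrt(0.063^2 + 0.04^2 + 0.425^2 + 0.368^2 + 0.401^2)
= sqrt(0.482419)
= 0.6946

0.6946


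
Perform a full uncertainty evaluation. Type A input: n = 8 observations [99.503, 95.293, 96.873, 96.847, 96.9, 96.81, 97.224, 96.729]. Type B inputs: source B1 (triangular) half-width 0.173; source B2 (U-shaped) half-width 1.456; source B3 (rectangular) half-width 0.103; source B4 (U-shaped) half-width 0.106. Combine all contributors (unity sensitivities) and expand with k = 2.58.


mean = (99.503 + 95.293 + 96.873 + 96.847 + 96.9 + 96.81 + 97.224 + 96.729) / 8 = 97.022375
s = sqrt(sum((x - mean)^2)/(n-1)) = 1.1578371
u_A = s / sqrt(n) = 1.1578371 / sqrt(8) = 0.40935723
u_B1 = 0.173 / sqrt(6) = 0.070626954
u_B2 = 1.456 / sqrt(2) = 1.0295475
u_B3 = 0.103 / sqrt(3) = 0.059467078
u_B4 = 0.106 / sqrt(2) = 0.074953319
uc = sqrt(0.40935723^2 + 0.070626954^2 + 1.0295475^2 + 0.059467078^2 + 0.074953319^2) = 1.1143087
U = k * uc = 2.58 * 1.1143087
U = 2.8749

2.8749


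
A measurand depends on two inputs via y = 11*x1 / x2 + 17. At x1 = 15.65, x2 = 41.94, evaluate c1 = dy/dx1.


y = 11*x1 / x2 + 17
dy/dx1 = 11/x2
Evaluate at x2 = 41.94: c1 = 11 / 41.94
c1 = 0.2623

0.2623


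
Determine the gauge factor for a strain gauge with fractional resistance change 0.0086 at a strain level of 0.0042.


GF = (dR/R) / epsilon
= 0.0086 / 0.0042
= 2.0476

2.0476
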